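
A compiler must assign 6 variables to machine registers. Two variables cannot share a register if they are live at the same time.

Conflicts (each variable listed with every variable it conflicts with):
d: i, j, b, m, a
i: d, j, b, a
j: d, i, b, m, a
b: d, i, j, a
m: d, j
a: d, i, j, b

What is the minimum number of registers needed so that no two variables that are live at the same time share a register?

d, i, j, b, a pairwise conflict, so at least 5 registers are needed.
Using 5 registers: d=1, i=5, j=2, b=4, m=3, a=3. Each listed conflict is separated.

5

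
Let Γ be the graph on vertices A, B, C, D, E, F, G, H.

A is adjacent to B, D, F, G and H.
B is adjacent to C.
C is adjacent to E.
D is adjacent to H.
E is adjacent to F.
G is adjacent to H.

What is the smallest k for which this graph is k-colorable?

3

A, D, H are pairwise adjacent, so at least 3 colors are needed.
A valid assignment using 3 colors: A=1, B=2, C=1, D=3, E=3, F=2, G=3, H=2. No two adjacent vertices share a color.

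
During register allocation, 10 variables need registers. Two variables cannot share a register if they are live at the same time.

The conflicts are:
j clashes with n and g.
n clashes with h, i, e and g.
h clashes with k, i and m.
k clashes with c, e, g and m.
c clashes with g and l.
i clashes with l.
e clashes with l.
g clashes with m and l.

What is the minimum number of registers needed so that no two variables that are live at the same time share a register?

3

c, g, l are mutually in conflict, so at least 3 registers are needed.
3 registers suffice: register 1 → {h, e, g}; register 2 → {n, k, l}; register 3 → {j, c, i, m}. Every pair that conflicts lands in different registers.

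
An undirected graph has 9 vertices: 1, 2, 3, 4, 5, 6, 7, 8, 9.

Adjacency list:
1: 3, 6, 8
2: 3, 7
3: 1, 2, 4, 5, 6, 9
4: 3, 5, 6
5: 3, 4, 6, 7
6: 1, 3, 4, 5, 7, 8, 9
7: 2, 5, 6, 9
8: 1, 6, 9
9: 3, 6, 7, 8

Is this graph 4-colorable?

The chromatic number is 4. 3, 4, 5, 6 are pairwise adjacent (a clique of size 4), so at least 4 colors are needed.
4 colors suffice: color a → {2, 6}; color b → {3, 7, 8}; color c → {1, 5, 9}; color d → {4}.
That is already a proper 4-coloring.

Yes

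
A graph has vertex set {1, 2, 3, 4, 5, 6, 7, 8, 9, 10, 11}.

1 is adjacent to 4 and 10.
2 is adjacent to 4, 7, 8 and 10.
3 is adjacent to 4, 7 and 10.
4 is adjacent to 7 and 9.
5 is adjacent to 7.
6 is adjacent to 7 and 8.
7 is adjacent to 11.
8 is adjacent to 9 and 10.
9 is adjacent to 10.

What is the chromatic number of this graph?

8, 9, 10 are pairwise adjacent, so at least 3 colors are needed.
A valid assignment using 3 colors: 1=c, 2=c, 3=c, 4=b, 5=b, 6=c, 7=a, 8=b, 9=c, 10=a, 11=b. Each edge has distinct colors on its endpoints.

3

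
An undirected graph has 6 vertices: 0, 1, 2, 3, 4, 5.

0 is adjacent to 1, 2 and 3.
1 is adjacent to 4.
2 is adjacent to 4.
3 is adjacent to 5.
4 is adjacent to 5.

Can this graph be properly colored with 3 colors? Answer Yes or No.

Yes

The chromatic number is 3. The cycle 0-3-5-4-1-0 has odd length 5, so it cannot be 2-colored; at least 3 colors are needed.
3 colors suffice: color red → {0, 4}; color blue → {1, 2, 5}; color green → {3}.
That is already a proper 3-coloring.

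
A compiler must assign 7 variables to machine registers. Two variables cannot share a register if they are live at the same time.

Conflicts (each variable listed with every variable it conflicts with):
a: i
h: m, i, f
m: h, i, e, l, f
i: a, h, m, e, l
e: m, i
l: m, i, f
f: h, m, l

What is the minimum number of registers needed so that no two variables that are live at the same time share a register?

3

m, l, f are mutually in conflict, so at least 3 registers are needed.
3 registers suffice: a=1, h=3, m=1, i=2, e=3, l=3, f=2. Each listed conflict is separated.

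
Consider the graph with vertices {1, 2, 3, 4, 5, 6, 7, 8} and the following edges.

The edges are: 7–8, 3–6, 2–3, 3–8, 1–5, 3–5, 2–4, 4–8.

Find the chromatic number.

2

3 and 6 are adjacent, so at least 2 colors are needed.
One proper 2-coloring: 1=red, 2=blue, 3=red, 4=red, 5=blue, 6=blue, 7=red, 8=blue. Each edge has distinct colors on its endpoints.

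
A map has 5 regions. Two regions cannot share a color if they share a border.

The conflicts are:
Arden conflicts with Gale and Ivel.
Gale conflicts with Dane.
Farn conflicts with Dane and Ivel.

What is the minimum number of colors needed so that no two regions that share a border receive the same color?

3

The cycle Arden-Ivel-Farn-Dane-Gale-Arden has odd length 5, so it cannot be 2-colored; at least 3 colors are needed.
3 colors suffice: color 1 → {Gale, Farn}; color 2 → {Dane, Ivel}; color 3 → {Arden}. Every pair that conflicts lands in different colors.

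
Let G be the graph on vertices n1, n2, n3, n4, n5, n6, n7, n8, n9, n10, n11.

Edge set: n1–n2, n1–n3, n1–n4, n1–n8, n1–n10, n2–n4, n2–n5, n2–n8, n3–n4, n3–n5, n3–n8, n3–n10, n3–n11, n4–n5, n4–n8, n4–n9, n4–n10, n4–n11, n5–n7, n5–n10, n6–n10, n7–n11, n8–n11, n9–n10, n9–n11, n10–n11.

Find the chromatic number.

4

n4, n9, n10, n11 are mutually adjacent (a clique of size 4), so at least 4 colors are needed.
One proper 4-coloring: n1=3, n2=4, n3=4, n4=1, n5=3, n6=1, n7=1, n8=2, n9=4, n10=2, n11=3. Every edge joins two different colors.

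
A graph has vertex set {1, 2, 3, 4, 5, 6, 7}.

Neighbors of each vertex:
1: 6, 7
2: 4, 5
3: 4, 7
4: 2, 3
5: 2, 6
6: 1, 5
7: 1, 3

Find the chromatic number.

3

The cycle 1-6-5-2-4-3-7-1 has odd length 7, so it cannot be 2-colored; at least 3 colors are needed.
3 colors suffice: color a → {2, 6, 7}; color b → {1, 3, 5}; color c → {4}. Every edge joins two different colors.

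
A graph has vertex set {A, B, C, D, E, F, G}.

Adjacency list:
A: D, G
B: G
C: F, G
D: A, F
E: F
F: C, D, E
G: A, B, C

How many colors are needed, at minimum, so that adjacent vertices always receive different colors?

The cycle D-A-G-C-F-D has odd length 5, so it cannot be 2-colored; at least 3 colors are needed.
3 colors suffice: color 1 → {F, G}; color 2 → {A, B, C, E}; color 3 → {D}. No two adjacent vertices share a color.

3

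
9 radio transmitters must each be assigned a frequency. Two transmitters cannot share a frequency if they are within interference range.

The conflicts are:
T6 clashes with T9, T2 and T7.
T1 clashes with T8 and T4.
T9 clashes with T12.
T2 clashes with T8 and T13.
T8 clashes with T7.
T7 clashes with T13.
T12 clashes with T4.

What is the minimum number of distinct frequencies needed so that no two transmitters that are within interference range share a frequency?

3

The cycle T12-T4-T1-T8-T7-T6-T9-T12 has odd length 7, so it cannot be 2-colored; at least 3 frequencies are needed.
Using 3 frequencies: T6=1, T1=2, T9=3, T2=2, T8=1, T7=2, T13=1, T12=2, T4=1. Every pair that conflicts lands in different frequencies.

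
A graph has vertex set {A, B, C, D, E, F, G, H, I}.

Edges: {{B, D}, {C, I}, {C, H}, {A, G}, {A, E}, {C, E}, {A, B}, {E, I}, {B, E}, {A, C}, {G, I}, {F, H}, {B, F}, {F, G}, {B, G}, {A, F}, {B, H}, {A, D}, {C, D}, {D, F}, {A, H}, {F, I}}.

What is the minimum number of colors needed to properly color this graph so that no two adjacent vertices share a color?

A, B, F, H form a clique, so at least 4 colors are needed.
4 colors suffice: color red → {A, I}; color blue → {C, F}; color green → {B}; color yellow → {D, E, G, H}. Each edge has distinct colors on its endpoints.

4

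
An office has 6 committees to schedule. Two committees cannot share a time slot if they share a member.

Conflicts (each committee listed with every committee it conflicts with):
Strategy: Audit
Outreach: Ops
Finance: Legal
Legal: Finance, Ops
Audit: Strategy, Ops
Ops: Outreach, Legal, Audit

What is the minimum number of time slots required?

2

Strategy and Audit conflict, so at least 2 time slots are needed.
A valid assignment using 2 time slots: Strategy=1, Outreach=2, Finance=1, Legal=2, Audit=2, Ops=1. No two conflicting committees share a time slot.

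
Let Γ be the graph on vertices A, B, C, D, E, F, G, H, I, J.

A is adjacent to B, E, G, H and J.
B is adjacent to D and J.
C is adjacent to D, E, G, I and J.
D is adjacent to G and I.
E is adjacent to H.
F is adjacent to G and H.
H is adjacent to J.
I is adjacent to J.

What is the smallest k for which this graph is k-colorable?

3

C, D, G form a triangle, so at least 3 colors are needed.
3 colors suffice: color 1 → {A, C, F}; color 2 → {D, E, J}; color 3 → {B, G, H, I}. Every edge joins two different colors.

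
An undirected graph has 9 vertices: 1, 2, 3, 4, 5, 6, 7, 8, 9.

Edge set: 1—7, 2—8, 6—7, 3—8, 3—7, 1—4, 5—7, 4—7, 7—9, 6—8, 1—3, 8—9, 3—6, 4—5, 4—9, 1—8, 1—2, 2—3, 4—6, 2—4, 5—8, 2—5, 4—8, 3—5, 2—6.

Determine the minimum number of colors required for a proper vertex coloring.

1, 2, 4, 8 are pairwise adjacent (a clique of size 4), so at least 4 colors are needed.
4 colors suffice: 1=d, 2=c, 3=a, 4=a, 5=d, 6=d, 7=b, 8=b, 9=c. Every edge joins two different colors.

4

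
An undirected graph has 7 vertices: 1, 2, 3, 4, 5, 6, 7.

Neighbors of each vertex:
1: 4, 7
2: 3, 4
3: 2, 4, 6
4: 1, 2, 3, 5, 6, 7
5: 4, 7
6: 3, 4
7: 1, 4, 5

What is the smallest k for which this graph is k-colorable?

4, 5, 7 are mutually adjacent, so at least 3 colors are needed.
A valid assignment using 3 colors: 1=green, 2=green, 3=blue, 4=red, 5=green, 6=green, 7=blue. No two adjacent vertices share a color.

3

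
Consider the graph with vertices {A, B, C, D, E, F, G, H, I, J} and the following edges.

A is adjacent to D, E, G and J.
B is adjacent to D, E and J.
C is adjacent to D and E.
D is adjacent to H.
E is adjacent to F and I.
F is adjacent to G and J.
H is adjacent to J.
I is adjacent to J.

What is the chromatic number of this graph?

C and D are adjacent, so at least 2 colors are needed.
A valid assignment using 2 colors: A=blue, B=blue, C=blue, D=red, E=red, F=blue, G=red, H=blue, I=blue, J=red. Every edge joins two different colors.

2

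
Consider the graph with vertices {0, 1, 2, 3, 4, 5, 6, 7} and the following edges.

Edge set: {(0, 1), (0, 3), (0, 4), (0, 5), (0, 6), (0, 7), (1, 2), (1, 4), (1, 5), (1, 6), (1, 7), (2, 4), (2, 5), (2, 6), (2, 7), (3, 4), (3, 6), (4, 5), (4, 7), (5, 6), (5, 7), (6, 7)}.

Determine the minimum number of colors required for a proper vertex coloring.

5

1, 2, 4, 5, 7 are mutually adjacent (a clique of size 5), so at least 5 colors are needed.
5 colors suffice: color red → {1, 3}; color blue → {4, 6}; color green → {5}; color yellow → {7}; color purple → {0, 2}. No two adjacent vertices share a color.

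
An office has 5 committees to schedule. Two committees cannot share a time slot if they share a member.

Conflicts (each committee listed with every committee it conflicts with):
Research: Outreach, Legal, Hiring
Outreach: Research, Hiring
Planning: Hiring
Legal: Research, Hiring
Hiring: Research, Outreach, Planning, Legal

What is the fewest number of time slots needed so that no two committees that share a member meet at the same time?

Research, Outreach, Hiring all conflict with each other, so at least 3 time slots are needed.
3 time slots suffice: time slot 1 → {Hiring}; time slot 2 → {Research, Planning}; time slot 3 → {Outreach, Legal}. Each listed conflict is separated.

3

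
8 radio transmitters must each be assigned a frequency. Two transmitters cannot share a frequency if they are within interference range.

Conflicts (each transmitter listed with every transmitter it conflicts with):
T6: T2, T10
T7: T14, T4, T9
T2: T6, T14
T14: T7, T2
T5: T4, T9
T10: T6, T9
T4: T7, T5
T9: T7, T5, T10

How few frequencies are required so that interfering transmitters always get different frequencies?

2

T7 and T4 conflict, so at least 2 frequencies are needed.
2 frequencies suffice: T6=2, T7=1, T2=1, T14=2, T5=1, T10=1, T4=2, T9=2. Each listed conflict is separated.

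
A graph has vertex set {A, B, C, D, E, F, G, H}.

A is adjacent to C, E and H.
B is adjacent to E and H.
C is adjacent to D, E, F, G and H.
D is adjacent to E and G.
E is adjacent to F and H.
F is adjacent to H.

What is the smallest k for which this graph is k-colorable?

C, E, F, H form a clique, so at least 4 colors are needed.
One proper 4-coloring: A=4, B=2, C=2, D=3, E=1, F=4, G=1, H=3. Each edge has distinct colors on its endpoints.

4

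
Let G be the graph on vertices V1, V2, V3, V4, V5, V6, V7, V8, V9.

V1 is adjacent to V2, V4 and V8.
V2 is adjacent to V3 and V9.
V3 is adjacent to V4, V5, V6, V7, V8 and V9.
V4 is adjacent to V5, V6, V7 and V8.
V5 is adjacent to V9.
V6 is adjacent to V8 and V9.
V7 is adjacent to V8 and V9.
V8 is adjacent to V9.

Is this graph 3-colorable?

V3, V4, V7, V8 are mutually adjacent (a clique of size 4), so at least 4 colors are needed.
So 3 colors are not enough.

No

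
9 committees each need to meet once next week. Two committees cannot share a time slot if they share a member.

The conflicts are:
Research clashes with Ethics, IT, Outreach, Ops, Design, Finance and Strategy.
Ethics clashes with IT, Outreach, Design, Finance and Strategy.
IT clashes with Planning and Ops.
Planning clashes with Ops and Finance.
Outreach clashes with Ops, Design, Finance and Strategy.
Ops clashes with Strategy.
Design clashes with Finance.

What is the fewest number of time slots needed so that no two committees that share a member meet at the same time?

Research, Ethics, Outreach, Design, Finance are mutually in conflict, so at least 5 time slots are needed.
Using 5 time slots: Research=1, Ethics=2, IT=3, Planning=1, Outreach=3, Ops=2, Design=5, Finance=4, Strategy=4. Each listed conflict is separated.

5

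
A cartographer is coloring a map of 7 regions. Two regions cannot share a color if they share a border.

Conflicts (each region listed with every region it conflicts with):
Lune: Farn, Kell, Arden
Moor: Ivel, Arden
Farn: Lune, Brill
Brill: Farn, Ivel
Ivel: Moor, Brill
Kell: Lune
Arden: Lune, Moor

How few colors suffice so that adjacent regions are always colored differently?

Moor and Ivel conflict, so at least 2 colors are needed.
2 colors suffice: Lune=1, Moor=1, Farn=2, Brill=1, Ivel=2, Kell=2, Arden=2. No two conflicting regions share a color.

2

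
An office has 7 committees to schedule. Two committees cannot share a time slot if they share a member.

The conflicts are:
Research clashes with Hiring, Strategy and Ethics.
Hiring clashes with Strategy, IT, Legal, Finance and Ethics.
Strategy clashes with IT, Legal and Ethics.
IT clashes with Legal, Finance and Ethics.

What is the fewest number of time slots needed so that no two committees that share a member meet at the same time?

4

Hiring, Strategy, IT, Legal all conflict with each other, so at least 4 time slots are needed.
4 time slots suffice: Research=2, Hiring=1, Strategy=3, IT=2, Legal=4, Finance=3, Ethics=4. No two conflicting committees share a time slot.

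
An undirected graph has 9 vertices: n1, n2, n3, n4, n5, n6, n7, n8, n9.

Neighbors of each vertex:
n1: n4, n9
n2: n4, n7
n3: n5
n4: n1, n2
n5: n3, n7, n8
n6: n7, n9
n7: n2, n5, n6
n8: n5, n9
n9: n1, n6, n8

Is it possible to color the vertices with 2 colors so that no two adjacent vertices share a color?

The cycle n7-n5-n8-n9-n6-n7 has odd length 5, so it cannot be 2-colored; at least 3 colors are needed.
So 2 colors are not enough.

No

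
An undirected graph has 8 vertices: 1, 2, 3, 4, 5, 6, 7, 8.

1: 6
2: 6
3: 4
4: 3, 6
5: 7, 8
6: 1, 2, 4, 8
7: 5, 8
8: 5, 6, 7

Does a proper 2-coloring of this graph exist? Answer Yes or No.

No

5, 7, 8 are pairwise adjacent, so at least 3 colors are needed.
So 2 colors are not enough.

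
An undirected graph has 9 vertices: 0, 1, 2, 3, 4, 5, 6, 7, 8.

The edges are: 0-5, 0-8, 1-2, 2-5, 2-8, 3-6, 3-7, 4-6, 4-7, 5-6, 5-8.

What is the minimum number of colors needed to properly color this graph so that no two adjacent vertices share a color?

3

0, 5, 8 form a triangle, so at least 3 colors are needed.
3 colors suffice: color red → {1, 3, 4, 5}; color blue → {0, 2, 6, 7}; color green → {8}. Every edge joins two different colors.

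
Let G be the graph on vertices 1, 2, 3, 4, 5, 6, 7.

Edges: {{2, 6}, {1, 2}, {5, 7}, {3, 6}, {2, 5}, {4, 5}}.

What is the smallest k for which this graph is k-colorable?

2

1 and 2 are adjacent, so at least 2 colors are needed.
2 colors suffice: color a → {1, 5, 6}; color b → {2, 3, 4, 7}. No two adjacent vertices share a color.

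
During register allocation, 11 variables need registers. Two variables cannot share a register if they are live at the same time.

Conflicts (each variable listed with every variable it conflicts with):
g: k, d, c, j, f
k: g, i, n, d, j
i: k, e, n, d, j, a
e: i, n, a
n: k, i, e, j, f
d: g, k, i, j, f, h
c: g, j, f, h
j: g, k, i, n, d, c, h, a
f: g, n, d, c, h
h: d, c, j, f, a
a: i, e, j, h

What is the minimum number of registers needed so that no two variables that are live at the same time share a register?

k, i, d, j are mutually in conflict, so at least 4 registers are needed.
4 registers suffice: register 1 → {e, j, f}; register 2 → {n, d, c, a}; register 3 → {g, i, h}; register 4 → {k}. No two conflicting variables share a register.

4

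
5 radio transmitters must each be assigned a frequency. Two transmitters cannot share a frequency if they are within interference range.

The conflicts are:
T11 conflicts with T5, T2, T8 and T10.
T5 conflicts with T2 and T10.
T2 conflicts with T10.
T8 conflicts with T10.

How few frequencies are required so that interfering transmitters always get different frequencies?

4

T11, T5, T2, T10 are mutually in conflict, so at least 4 frequencies are needed.
4 frequencies suffice: T11=1, T5=3, T2=4, T8=3, T10=2. Each listed conflict is separated.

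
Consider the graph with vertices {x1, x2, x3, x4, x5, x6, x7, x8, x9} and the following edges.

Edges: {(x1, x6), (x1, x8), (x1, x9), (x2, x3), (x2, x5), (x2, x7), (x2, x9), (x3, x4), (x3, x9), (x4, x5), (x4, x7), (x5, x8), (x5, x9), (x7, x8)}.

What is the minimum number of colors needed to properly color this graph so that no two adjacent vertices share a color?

3

x2, x3, x9 are pairwise adjacent, so at least 3 colors are needed.
3 colors suffice: color red → {x2, x4, x6, x8}; color blue → {x1, x3, x5, x7}; color green → {x9}. Each edge has distinct colors on its endpoints.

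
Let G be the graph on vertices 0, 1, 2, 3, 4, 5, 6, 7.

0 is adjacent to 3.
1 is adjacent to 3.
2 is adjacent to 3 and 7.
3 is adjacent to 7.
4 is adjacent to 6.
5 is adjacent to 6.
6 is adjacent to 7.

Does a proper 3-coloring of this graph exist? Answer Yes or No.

The chromatic number is 3. 2, 3, 7 are pairwise adjacent, so at least 3 colors are needed.
3 colors suffice: color red → {3, 6}; color blue → {0, 1, 4, 5, 7}; color green → {2}.
That is already a proper 3-coloring.

Yes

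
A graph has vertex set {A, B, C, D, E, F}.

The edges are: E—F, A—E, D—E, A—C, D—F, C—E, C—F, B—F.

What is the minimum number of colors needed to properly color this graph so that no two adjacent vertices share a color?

C, E, F are mutually adjacent, so at least 3 colors are needed.
3 colors suffice: A=red, B=blue, C=green, D=green, E=blue, F=red. No two adjacent vertices share a color.

3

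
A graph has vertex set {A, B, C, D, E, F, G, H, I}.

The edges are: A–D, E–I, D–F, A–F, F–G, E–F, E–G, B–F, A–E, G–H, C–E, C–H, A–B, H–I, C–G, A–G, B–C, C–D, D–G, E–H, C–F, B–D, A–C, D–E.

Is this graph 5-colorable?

A, C, D, E, F, G are mutually adjacent (a clique of size 6), so at least 6 colors are needed.
So 5 colors are not enough.

No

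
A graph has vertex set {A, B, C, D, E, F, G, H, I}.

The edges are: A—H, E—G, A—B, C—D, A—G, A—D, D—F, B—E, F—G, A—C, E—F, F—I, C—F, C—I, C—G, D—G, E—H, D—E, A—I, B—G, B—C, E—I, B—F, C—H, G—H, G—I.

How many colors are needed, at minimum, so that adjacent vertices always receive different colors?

4

C, D, F, G are pairwise adjacent (a clique of size 4), so at least 4 colors are needed.
4 colors suffice: color 1 → {G}; color 2 → {C, E}; color 3 → {A, F}; color 4 → {B, D, H, I}. No two adjacent vertices share a color.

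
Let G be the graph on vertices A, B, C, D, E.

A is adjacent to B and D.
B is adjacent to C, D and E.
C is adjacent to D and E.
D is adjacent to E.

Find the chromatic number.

4

B, C, D, E are pairwise adjacent (a clique of size 4), so at least 4 colors are needed.
A valid assignment using 4 colors: A=3, B=2, C=4, D=1, E=3. Each edge has distinct colors on its endpoints.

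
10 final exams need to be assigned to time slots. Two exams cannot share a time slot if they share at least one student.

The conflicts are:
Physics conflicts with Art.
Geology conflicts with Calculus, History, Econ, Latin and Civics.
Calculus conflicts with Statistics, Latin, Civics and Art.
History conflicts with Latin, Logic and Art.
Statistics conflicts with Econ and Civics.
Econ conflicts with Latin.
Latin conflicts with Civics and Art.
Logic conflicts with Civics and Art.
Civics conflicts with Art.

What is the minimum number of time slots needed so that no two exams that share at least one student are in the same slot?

Calculus, Latin, Civics, Art all conflict with each other, so at least 4 time slots are needed.
4 time slots suffice: time slot 1 → {Physics, History, Econ, Civics}; time slot 2 → {Geology, Statistics, Art}; time slot 3 → {Latin, Logic}; time slot 4 → {Calculus}. Each listed conflict is separated.

4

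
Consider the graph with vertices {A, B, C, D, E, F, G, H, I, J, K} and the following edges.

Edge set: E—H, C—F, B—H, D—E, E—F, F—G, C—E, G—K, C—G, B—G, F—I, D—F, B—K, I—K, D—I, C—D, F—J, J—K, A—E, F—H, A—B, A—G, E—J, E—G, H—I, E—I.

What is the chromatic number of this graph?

4

C, E, F, G form a clique, so at least 4 colors are needed.
A valid assignment using 4 colors: A=2, B=1, C=4, D=3, E=1, F=2, G=3, H=3, I=4, J=3, K=2. Each edge has distinct colors on its endpoints.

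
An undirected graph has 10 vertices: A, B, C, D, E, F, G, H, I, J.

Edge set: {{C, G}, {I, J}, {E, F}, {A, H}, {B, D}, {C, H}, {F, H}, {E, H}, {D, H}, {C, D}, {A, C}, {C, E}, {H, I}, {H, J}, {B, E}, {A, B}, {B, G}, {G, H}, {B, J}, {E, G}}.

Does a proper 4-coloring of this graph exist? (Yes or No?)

Yes

The chromatic number is 4. C, E, G, H form a clique, so at least 4 colors are needed.
4 colors suffice: color 1 → {B, H}; color 2 → {C, F, J}; color 3 → {A, D, E, I}; color 4 → {G}.
That is already a proper 4-coloring.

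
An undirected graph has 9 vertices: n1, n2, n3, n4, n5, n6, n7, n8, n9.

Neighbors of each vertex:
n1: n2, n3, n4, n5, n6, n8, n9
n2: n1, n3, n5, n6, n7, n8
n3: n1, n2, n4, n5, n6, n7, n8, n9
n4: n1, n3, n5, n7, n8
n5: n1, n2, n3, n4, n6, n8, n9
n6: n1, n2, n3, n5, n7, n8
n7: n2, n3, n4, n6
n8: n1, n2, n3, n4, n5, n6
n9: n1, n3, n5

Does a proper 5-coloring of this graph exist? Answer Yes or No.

No

n1, n2, n3, n5, n6, n8 are mutually adjacent (a clique of size 6), so at least 6 colors are needed.
So 5 colors are not enough.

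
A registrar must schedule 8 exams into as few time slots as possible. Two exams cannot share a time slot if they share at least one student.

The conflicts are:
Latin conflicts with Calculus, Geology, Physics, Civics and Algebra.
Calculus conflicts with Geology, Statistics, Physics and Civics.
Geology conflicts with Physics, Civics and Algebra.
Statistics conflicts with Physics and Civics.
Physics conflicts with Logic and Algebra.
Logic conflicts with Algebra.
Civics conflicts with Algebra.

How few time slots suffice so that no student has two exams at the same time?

4

Latin, Calculus, Geology, Civics pairwise conflict, so at least 4 time slots are needed.
4 time slots suffice: time slot 1 → {Physics, Civics}; time slot 2 → {Calculus, Algebra}; time slot 3 → {Latin, Statistics, Logic}; time slot 4 → {Geology}. Each listed conflict is separated.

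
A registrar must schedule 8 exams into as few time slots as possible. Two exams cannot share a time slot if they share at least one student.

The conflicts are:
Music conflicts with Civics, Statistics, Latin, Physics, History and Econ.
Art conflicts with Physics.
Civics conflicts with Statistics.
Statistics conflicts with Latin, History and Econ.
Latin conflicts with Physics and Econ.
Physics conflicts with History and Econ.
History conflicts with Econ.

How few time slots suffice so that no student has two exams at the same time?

4

Music, Statistics, History, Econ all conflict with each other, so at least 4 time slots are needed.
Using 4 time slots: Music=1, Art=1, Civics=2, Statistics=3, Latin=4, Physics=3, History=4, Econ=2. Each listed conflict is separated.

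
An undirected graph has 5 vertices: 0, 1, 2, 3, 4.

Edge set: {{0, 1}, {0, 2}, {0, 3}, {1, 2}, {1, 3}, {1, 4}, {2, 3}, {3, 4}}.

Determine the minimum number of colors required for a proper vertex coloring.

4

0, 1, 2, 3 are pairwise adjacent (a clique of size 4), so at least 4 colors are needed.
4 colors suffice: 0=c, 1=a, 2=d, 3=b, 4=c. Each edge has distinct colors on its endpoints.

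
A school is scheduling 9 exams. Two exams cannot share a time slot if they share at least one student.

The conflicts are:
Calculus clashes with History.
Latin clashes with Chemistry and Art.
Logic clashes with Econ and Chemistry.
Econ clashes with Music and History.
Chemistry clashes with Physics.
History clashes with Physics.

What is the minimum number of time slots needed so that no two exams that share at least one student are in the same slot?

3

The cycle History-Physics-Chemistry-Logic-Econ-History has odd length 5, so it cannot be 2-colored; at least 3 time slots are needed.
3 time slots suffice: Calculus=2, Latin=2, Logic=3, Econ=2, Chemistry=1, Art=1, Music=1, History=1, Physics=2. Every pair that conflicts lands in different time slots.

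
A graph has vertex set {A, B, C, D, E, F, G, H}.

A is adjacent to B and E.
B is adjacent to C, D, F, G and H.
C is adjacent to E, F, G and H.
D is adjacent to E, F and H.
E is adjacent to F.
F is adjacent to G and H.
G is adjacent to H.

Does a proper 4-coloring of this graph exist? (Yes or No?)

No

B, C, F, G, H form a clique, so at least 5 colors are needed.
So 4 colors are not enough.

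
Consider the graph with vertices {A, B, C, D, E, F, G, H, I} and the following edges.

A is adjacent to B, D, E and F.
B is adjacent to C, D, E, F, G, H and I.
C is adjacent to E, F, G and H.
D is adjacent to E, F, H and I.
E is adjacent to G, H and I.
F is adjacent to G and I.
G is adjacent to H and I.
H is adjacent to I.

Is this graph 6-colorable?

Yes

The chromatic number is 5. B, C, E, G, H are mutually adjacent (a clique of size 5), so at least 5 colors are needed.
One proper 5-coloring: A=3, B=1, C=4, D=5, E=2, F=2, G=5, H=3, I=4.
Since 6 ≥ 5, a proper 6-coloring certainly exists.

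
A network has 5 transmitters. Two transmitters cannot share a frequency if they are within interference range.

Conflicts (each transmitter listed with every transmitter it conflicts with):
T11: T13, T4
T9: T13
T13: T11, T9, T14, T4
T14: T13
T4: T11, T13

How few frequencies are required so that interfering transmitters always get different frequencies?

3

T11, T13, T4 all conflict with each other, so at least 3 frequencies are needed.
3 frequencies suffice: T11=2, T9=2, T13=1, T14=2, T4=3. Every pair that conflicts lands in different frequencies.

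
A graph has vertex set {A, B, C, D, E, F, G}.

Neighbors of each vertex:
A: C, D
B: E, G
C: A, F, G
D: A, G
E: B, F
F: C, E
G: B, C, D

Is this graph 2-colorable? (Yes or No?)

The cycle C-F-E-B-G-C has odd length 5, so it cannot be 2-colored; at least 3 colors are needed.
So 2 colors are not enough.

No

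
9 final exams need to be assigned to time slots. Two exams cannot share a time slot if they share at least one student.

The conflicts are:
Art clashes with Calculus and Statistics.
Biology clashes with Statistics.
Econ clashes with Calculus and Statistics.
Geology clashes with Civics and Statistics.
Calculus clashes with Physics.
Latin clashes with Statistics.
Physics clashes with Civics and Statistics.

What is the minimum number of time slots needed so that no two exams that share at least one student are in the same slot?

Geology and Civics conflict, so at least 2 time slots are needed.
2 time slots suffice: time slot 1 → {Calculus, Civics, Statistics}; time slot 2 → {Art, Biology, Econ, Geology, Latin, Physics}. No two conflicting exams share a time slot.

2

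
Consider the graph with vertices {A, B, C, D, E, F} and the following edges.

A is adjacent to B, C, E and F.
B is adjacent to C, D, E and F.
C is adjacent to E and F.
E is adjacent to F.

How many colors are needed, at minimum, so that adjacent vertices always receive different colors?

5

A, B, C, E, F form a clique, so at least 5 colors are needed.
5 colors suffice: color red → {B}; color blue → {A, D}; color green → {C}; color yellow → {E}; color purple → {F}. No two adjacent vertices share a color.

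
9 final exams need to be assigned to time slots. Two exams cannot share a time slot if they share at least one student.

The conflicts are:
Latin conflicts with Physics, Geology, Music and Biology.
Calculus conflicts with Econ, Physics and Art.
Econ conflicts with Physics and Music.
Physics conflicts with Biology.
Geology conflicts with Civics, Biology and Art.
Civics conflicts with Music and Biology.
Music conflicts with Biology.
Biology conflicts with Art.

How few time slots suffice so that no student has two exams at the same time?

Latin, Physics, Biology pairwise conflict, so at least 3 time slots are needed.
3 time slots suffice: time slot 1 → {Calculus, Biology}; time slot 2 → {Physics, Geology, Music}; time slot 3 → {Latin, Econ, Civics, Art}. Every pair that conflicts lands in different time slots.

3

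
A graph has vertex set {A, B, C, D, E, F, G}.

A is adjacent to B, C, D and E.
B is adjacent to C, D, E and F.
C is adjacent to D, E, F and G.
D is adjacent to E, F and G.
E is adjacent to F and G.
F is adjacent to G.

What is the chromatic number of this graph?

C, D, E, F, G are pairwise adjacent (a clique of size 5), so at least 5 colors are needed.
5 colors suffice: color 1 → {E}; color 2 → {D}; color 3 → {C}; color 4 → {B, G}; color 5 → {A, F}. Every edge joins two different colors.

5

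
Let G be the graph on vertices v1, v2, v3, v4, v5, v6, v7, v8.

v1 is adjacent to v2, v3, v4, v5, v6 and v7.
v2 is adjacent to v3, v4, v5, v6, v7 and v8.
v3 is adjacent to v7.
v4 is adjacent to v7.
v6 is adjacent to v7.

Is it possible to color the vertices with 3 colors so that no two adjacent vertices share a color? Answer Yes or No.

v1, v2, v3, v7 form a clique, so at least 4 colors are needed.
So 3 colors are not enough.

No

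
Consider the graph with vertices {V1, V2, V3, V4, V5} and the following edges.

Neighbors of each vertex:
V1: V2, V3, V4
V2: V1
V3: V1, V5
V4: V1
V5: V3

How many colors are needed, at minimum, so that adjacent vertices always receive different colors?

V3 and V5 are adjacent, so at least 2 colors are needed.
A valid assignment using 2 colors: V1=R, V2=B, V3=B, V4=B, V5=R. Each edge has distinct colors on its endpoints.

2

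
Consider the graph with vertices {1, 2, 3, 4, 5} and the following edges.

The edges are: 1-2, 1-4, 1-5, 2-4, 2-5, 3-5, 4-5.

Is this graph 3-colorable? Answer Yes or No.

1, 2, 4, 5 are pairwise adjacent (a clique of size 4), so at least 4 colors are needed.
So 3 colors are not enough.

No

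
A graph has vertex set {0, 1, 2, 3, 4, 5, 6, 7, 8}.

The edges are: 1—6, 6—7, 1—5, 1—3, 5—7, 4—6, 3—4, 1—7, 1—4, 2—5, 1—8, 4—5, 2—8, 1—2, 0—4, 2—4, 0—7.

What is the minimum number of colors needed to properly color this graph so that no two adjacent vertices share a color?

4

1, 2, 4, 5 form a clique, so at least 4 colors are needed.
A valid assignment using 4 colors: 0=red, 1=red, 2=green, 3=green, 4=blue, 5=yellow, 6=green, 7=blue, 8=blue. No two adjacent vertices share a color.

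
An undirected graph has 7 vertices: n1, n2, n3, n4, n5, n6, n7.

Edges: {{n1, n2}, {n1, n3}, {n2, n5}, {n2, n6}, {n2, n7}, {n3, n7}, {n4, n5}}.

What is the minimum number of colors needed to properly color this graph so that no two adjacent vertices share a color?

n2 and n6 are adjacent, so at least 2 colors are needed.
2 colors suffice: color 1 → {n2, n3, n4}; color 2 → {n1, n5, n6, n7}. Every edge joins two different colors.

2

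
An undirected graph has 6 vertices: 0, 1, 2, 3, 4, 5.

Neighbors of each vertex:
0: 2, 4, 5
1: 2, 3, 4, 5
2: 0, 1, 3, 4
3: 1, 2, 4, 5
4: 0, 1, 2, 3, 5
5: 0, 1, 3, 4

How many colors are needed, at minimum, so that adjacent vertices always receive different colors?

1, 3, 4, 5 are pairwise adjacent (a clique of size 4), so at least 4 colors are needed.
4 colors suffice: 0=green, 1=yellow, 2=blue, 3=green, 4=red, 5=blue. Each edge has distinct colors on its endpoints.

4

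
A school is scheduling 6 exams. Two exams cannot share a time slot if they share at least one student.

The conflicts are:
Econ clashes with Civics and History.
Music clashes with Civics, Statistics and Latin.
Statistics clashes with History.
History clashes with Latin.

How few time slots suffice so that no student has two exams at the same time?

3

The cycle Music-Latin-History-Econ-Civics-Music has odd length 5, so it cannot be 2-colored; at least 3 time slots are needed.
3 time slots suffice: time slot 1 → {Music, History}; time slot 2 → {Civics, Statistics, Latin}; time slot 3 → {Econ}. Each listed conflict is separated.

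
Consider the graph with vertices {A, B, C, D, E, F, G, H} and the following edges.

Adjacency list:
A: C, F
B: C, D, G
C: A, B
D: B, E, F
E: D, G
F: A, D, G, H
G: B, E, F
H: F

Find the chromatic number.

3

The cycle D-F-A-C-B-D has odd length 5, so it cannot be 2-colored; at least 3 colors are needed.
3 colors suffice: color red → {B, E, F}; color blue → {A, D, G, H}; color green → {C}. Every edge joins two different colors.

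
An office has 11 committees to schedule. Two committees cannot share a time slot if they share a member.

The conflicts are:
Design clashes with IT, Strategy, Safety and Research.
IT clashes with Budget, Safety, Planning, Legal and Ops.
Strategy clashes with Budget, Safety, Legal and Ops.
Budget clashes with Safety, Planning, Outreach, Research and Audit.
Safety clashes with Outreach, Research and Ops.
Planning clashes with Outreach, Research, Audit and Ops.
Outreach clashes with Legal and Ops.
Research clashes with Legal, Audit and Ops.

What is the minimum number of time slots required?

Budget, Planning, Research, Audit all conflict with each other, so at least 4 time slots are needed.
4 time slots suffice: Design=3, IT=2, Strategy=2, Budget=3, Safety=1, Planning=1, Outreach=2, Research=2, Legal=1, Audit=4, Ops=3. No two conflicting committees share a time slot.

4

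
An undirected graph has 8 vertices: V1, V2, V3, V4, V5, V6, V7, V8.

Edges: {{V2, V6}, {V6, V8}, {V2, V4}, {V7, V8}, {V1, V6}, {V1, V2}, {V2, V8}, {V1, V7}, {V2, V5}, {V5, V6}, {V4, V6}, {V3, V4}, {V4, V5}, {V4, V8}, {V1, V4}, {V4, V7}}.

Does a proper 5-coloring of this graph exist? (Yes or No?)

Yes

The chromatic number is 4. V2, V4, V6, V8 are pairwise adjacent (a clique of size 4), so at least 4 colors are needed.
One proper 4-coloring: V1=4, V2=3, V3=2, V4=1, V5=4, V6=2, V7=2, V8=4.
Since 5 ≥ 4, a proper 5-coloring certainly exists.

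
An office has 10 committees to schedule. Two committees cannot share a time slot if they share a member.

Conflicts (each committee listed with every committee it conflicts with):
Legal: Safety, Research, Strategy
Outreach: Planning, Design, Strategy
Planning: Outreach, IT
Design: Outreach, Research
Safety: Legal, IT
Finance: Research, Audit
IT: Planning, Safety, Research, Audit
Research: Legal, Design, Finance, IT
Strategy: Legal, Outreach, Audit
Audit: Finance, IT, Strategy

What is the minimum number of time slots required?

3

The cycle Legal-Strategy-Audit-Finance-Research-Legal has odd length 5, so it cannot be 2-colored; at least 3 time slots are needed.
3 time slots suffice: time slot 1 → {Outreach, Safety, Research, Audit}; time slot 2 → {Design, Finance, IT, Strategy}; time slot 3 → {Legal, Planning}. Every pair that conflicts lands in different time slots.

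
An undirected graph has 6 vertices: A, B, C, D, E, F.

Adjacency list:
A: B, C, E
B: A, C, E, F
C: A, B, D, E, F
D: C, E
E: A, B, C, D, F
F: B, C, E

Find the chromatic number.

A, B, C, E are mutually adjacent (a clique of size 4), so at least 4 colors are needed.
4 colors suffice: color 1 → {E}; color 2 → {C}; color 3 → {B, D}; color 4 → {A, F}. No two adjacent vertices share a color.

4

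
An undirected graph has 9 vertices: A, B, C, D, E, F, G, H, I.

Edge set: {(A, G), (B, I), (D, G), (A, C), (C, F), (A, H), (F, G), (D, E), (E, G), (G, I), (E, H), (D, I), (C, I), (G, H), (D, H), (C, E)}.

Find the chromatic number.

4

D, E, G, H form a clique, so at least 4 colors are needed.
4 colors suffice: color 1 → {B, C, G}; color 2 → {A, E, F, I}; color 3 → {D}; color 4 → {H}. Every edge joins two different colors.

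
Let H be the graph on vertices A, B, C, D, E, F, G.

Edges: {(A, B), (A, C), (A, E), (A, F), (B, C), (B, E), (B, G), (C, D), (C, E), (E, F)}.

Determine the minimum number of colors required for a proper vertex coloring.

A, B, C, E are pairwise adjacent (a clique of size 4), so at least 4 colors are needed.
A valid assignment using 4 colors: A=blue, B=red, C=green, D=red, E=yellow, F=red, G=blue. Each edge has distinct colors on its endpoints.

4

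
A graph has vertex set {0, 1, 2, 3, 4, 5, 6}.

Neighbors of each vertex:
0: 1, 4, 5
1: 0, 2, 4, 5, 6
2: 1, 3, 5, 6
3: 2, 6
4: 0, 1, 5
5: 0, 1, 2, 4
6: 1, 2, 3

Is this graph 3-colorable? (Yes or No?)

0, 1, 4, 5 are mutually adjacent (a clique of size 4), so at least 4 colors are needed.
So 3 colors are not enough.

No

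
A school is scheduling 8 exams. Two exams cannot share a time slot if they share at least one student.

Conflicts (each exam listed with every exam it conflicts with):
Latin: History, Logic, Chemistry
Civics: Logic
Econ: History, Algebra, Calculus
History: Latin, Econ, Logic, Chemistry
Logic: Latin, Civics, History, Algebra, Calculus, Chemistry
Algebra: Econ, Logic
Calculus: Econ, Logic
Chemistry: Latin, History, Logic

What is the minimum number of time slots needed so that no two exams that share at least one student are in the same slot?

4

Latin, History, Logic, Chemistry are mutually in conflict, so at least 4 time slots are needed.
A valid assignment using 4 time slots: Latin=4, Civics=2, Econ=1, History=2, Logic=1, Algebra=2, Calculus=2, Chemistry=3. Each listed conflict is separated.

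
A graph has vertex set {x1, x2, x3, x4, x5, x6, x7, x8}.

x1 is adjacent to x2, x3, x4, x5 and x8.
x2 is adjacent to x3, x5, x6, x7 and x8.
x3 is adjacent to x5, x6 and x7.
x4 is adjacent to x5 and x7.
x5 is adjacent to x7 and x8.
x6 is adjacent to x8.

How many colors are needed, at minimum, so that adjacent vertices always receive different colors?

x2, x3, x5, x7 are mutually adjacent (a clique of size 4), so at least 4 colors are needed.
4 colors suffice: color 1 → {x2, x4}; color 2 → {x5, x6}; color 3 → {x3, x8}; color 4 → {x1, x7}. Each edge has distinct colors on its endpoints.

4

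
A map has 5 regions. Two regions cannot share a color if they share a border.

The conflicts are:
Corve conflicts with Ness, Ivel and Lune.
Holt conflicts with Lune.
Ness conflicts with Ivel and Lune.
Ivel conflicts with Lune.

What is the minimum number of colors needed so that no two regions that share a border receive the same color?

4

Corve, Ness, Ivel, Lune pairwise conflict, so at least 4 colors are needed.
4 colors suffice: color 1 → {Lune}; color 2 → {Holt, Ivel}; color 3 → {Ness}; color 4 → {Corve}. Each listed conflict is separated.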